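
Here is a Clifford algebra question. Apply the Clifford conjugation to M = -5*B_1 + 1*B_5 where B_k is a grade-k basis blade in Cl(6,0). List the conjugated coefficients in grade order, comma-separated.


Clifford conjugate sign for grade k: (-1)^(k(k+1)/2)
Grade 1: (-1)^(1*2/2) = (-1)^1 = -1, coeff -5 -> 5
Grade 5: (-1)^(5*6/2) = (-1)^15 = -1, coeff 1 -> -1
Conjugated coefficients: 5, -1


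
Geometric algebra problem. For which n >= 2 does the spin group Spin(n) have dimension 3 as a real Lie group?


dim Spin(n) = dim so(n) = n(n-1)/2.
Solve n(n-1)/2 = 3, i.e. n^2 - n - 6 = 0.
Discriminant = 1 + 8*3 = 25
n = (1 + sqrt(25))/2 = (1 + 5)/2 = 3


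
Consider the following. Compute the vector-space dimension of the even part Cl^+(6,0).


Even subalgebra dimension = 2^(n-1)
n = 6 + 0 = 6
2^(6 - 1) = 2^5 = 32
Verification: sum of C(6,k) for even k = 1 + 15 + 15 + 1 = 32
Result = 32


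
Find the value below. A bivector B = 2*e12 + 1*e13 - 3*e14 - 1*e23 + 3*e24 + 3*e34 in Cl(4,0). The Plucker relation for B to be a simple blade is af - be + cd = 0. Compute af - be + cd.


Plucker relation: af - be + cd
a*f = 2*3 = 6
b*e = 1*3 = 3
c*d = (-3)*(-1) = 3
af - be + cd = 6 - 3 + 3
= 6


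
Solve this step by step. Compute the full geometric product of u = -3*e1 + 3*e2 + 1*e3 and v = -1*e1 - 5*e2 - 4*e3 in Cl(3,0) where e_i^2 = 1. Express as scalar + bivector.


In Cl(3,0): e_i^2 = 1, e_ie_j = -e_je_i for i != j.
Scalar part = u . v = (-3)*(-1) + 3*(-5) + 1*(-4)
= 3 + (-15) + (-4) = -16
e12 coeff = (-3)*(-5) - 3*(-1) = 15 - (-3) = 18
e13 coeff = (-3)*(-4) - 1*(-1) = 12 - (-1) = 13
e23 coeff = 3*(-4) - 1*(-5) = -12 - (-5) = -7
uv = -16 + 18*e12 + 13*e13 - 7*e23


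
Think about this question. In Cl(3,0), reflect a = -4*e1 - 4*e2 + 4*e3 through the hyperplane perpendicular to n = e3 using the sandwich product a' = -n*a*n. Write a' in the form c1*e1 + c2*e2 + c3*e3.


Reflection formula: a' = -n*a*n, with n = e3 (unit vector, n^2 = 1).
For reflection through hyperplane perp to e3:
The component along e3 flips sign, others stay.
a = (-4, -4, 4)
a' = (-4, -4, -4)
a' = -4*e1 - 4*e2 - 4*e3


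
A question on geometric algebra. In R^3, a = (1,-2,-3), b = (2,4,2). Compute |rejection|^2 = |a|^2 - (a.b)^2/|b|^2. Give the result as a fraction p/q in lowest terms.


|a|^2 = 1^2 + (-2)^2 + (-3)^2 = 14
|b|^2 = 2^2 + 4^2 + 2^2 = 24
a . b = 1*2 + (-2)*4 + (-3)*2 = -12
(a.b)^2 = (-12)^2 = 144
|rej|^2 = 14 - 144/24
= (336 - 144)/24
= 192/24
In lowest terms: 8/1


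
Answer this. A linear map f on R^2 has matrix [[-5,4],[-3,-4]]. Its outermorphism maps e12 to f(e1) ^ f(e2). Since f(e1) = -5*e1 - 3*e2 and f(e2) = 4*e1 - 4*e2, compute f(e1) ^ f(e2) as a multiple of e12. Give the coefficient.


The outermorphism of a linear map f sends e1^e2 to f(e1)^f(e2).
f(e1) = -5*e1 - 3*e2
f(e2) = 4*e1 - 4*e2
f(e1) ^ f(e2) = (-5*e1 - 3*e2) ^ (4*e1 - 4*e2)
= (-5)*(-4)*e12 + (-3)*4*e21
= (20 - (-12))*e12
= 32*e12
Coefficient = 32


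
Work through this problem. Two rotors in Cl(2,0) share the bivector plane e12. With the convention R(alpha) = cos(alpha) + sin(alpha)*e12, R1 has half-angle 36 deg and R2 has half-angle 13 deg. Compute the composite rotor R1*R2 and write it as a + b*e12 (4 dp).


Same-plane rotors commute and their half-angles add:
R1*R2 = cos(a1 + a2) + sin(a1 + a2)*e12.
a1 + a2 = 36 + 13 = 49 deg
cos(49 deg) = 0.6561
sin(49 deg) = 0.7547
R1*R2 = 0.6561 + 0.7547*e12


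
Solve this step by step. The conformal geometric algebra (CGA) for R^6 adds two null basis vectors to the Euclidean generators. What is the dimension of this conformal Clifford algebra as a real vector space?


The conformal model of R^6 uses Cl(7,1): the 6 Euclidean generators plus two extra orthogonal generators e+ (e+^2 = +1) and e- (e-^2 = -1), from which the null vectors e0, einf are built.
Number of generators m = 6 + 2 = 8.
dim Cl(p,q) = 2^m = 2^8 = 256


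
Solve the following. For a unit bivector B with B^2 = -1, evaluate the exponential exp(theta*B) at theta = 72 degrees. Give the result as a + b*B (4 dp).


For a unit bivector B with B^2 = -1, the exponential series gives
e^(theta*B) = cos(theta) + sin(theta)*B (the GA analogue of Euler's formula).
theta = 72 degrees = 1.256637 rad
cos(72 deg) = 0.3090
sin(72 deg) = 0.9511
exp(theta*B) = 0.3090 + 0.9511*B


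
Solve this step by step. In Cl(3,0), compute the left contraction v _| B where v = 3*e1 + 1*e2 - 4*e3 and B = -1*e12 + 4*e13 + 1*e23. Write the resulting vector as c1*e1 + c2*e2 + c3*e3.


Left contraction v _| B = <vB>_1 (grade-1 part of the geometric product vB).
Using e1_|e12 = e2, e2_|e12 = -e1, e1_|e13 = e3, e3_|e13 = -e1, e2_|e23 = e3, e3_|e23 = -e2:
e1 coeff: -v2*b12 - v3*b13 = -(1)*(-1) - (-4)*(4) = 17
e2 coeff: v1*b12 - v3*b23 = (3)*(-1) - (-4)*(1) = 1
e3 coeff: v1*b13 + v2*b23 = (3)*(4) + (1)*(1) = 13
v _| B = 17*e1 + 1*e2 + 13*e3


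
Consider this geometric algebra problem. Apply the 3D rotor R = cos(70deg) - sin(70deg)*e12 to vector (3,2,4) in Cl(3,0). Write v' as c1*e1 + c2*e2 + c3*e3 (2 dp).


Rotor R = cos(70deg) - sin(70deg)*e12
Rotation angle theta = 2 * 70 = 140 degrees in the e12 plane (e1 -> e2).
The component perpendicular to the plane (e3) is invariant: v'_3 = v3 = 4.00
cos(140deg) = -0.7660, sin(140deg) = 0.6428
v'_1 = v1*cos(theta) - v2*sin(theta) = 3*(-0.7660) - 2*0.6428 = -3.58
v'_2 = v1*sin(theta) + v2*cos(theta) = 3*0.6428 + 2*(-0.7660) = 0.40
v' = -3.58*e1 + 0.40*e2 + 4.00*e3


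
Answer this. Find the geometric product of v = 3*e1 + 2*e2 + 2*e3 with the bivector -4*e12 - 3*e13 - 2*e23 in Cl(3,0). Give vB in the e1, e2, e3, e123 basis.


vB has grade-1 (vector) and grade-3 (trivector) parts: vB = (v _| B) + (v ^ B).
Vector part <vB>_1:
  e1: -v2*b12 - v3*b13 = -(2)*(-4) - (2)*(-3) = 14
  e2: v1*b12 - v3*b23 = (3)*(-4) - (2)*(-2) = -8
  e3: v1*b13 + v2*b23 = (3)*(-3) + (2)*(-2) = -13
Trivector part <vB>_3:
  e123: v1*b23 - v2*b13 + v3*b12 = (3)*(-2) - (2)*(-3) + (2)*(-4) = -8
vB = 14*e1 - 8*e2 - 13*e3 - 8*e123


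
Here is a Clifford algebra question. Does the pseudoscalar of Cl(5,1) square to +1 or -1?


The pseudoscalar I = e1...e_n (product of all n generators) of Cl(p,q) satisfies I^2 = (-1)^(q + n(n-1)/2).
p = 5, q = 1, n = p + q = 6
n(n-1)/2 = 6 * 5 / 2 = 15
Exponent = q + n(n-1)/2 = 1 + 15 = 16
I^2 = (-1)^16 = +1


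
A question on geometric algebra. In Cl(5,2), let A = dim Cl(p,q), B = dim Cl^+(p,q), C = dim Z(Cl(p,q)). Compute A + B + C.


n = 5 + 2 = 7
Total dim = 2^7 = 128
Even subalgebra dim = 2^6 = 64
n is odd, so center dim = 2
Sum = 128 + 64 + 2 = 194


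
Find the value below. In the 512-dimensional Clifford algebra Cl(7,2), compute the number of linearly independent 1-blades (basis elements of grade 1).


Number of grade-k basis blades in Cl(p,q) with n = p + q is C(n, k).
n = 7 + 2 = 9
C(9, 1) = 9! / (1! * 8!)
= 362880 / (1 * 40320)
= 9


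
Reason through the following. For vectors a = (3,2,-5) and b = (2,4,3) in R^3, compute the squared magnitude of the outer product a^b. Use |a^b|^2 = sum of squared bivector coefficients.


a wedge b = (a1*b2 - a2*b1)*e12 + (a1*b3 - a3*b1)*e13 + (a2*b3 - a3*b2)*e23
e12 coeff: 3*4 - 2*2 = 12 - 4 = 8
e13 coeff: 3*3 - (-5)*2 = 9 - (-10) = 19
e23 coeff: 2*3 - (-5)*4 = 6 - (-20) = 26
|a wedge b|^2 = 8^2 + 19^2 + 26^2
= 64 + 361 + 676
= 1101


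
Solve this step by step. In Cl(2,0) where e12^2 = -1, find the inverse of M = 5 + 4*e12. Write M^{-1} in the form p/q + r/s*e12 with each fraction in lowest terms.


M = 5 + 4*e12, where e12^2 = -1.
Since M commutes with its reverse ~M = a - b*e12, M * ~M = a^2 - b^2*e12^2 = a^2 + b^2.
So M^{-1} = ~M / (a^2 + b^2) = (a - b*e12)/(a^2 + b^2).
a^2 + b^2 = 25 + 16 = 41
Scalar part = 5/41 = 5/41
Bivector coeff = -4/41 = -4/41
M^{-1} = 5/41 - 4/41*e12


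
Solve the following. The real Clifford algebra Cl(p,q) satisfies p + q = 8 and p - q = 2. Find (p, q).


We need p + q = 8 and p - q = 2.
Adding: 2p = 8 + 2 = 10, so p = 5.
Then q = 8 - 5 = 3.
(p, q) = (5, 3)


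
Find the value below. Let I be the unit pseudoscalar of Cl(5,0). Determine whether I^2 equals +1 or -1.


The pseudoscalar I = e1...e_n (product of all n generators) of Cl(p,q) satisfies I^2 = (-1)^(q + n(n-1)/2).
p = 5, q = 0, n = p + q = 5
n(n-1)/2 = 5 * 4 / 2 = 10
Exponent = q + n(n-1)/2 = 0 + 10 = 10
I^2 = (-1)^10 = +1


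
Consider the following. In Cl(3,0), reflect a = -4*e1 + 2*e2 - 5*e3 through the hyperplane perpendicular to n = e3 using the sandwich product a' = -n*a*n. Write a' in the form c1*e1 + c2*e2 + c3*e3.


Reflection formula: a' = -n*a*n, with n = e3 (unit vector, n^2 = 1).
For reflection through hyperplane perp to e3:
The component along e3 flips sign, others stay.
a = (-4, 2, -5)
a' = (-4, 2, 5)
a' = -4*e1 + 2*e2 + 5*e3


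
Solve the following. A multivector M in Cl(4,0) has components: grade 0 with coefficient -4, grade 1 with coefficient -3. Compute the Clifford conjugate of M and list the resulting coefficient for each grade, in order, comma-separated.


Clifford conjugate sign for grade k: (-1)^(k(k+1)/2)
Grade 0: (-1)^(0*1/2) = (-1)^0 = 1, coeff -4 -> -4
Grade 1: (-1)^(1*2/2) = (-1)^1 = -1, coeff -3 -> 3
Conjugated coefficients: -4, 3


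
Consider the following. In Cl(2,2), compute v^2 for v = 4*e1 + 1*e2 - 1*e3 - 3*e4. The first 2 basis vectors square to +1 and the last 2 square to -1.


v^2 = sum of c_i^2 * e_i^2
Positive signature terms (e_i^2 = +1): 4^2 + 1^2 = 17
Negative signature terms (e_j^2 = -1): (-1)^2 + (-3)^2 = 10
v^2 = 17 - 10 = 7


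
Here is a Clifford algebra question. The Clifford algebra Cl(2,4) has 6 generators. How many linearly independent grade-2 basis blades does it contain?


Number of grade-k basis blades in Cl(p,q) with n = p + q is C(n, k).
n = 2 + 4 = 6
C(6, 2) = 6! / (2! * 4!)
= 720 / (2 * 24)
= 15


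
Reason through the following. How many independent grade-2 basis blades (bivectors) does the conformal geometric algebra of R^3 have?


The conformal model of R^3 uses Cl(4,1) with m = 3 + 2 = 5 generators.
Number of grade-2 blades = C(m, 2) = C(5, 2)
= 5*4/2 = 10


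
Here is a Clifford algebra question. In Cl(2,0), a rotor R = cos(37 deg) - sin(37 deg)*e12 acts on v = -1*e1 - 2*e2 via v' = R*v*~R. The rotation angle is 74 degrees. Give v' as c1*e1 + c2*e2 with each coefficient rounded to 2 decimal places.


Rotor R = cos(37deg) - sin(37deg)*e12
Rotation angle theta = 2 * 37 = 74 degrees
v' = R*v*~R rotates v by theta.
cos(74deg) = 0.2756, sin(74deg) = 0.9613
v'_1 = -1*cos(74deg) - (-2)*sin(74deg)
= -1*0.2756 - (-2)*0.9613
= 1.65
v'_2 = -1*sin(74deg) + (-2)*cos(74deg)
= -1*0.9613 + (-2)*0.2756
= -1.51
v' = 1.65*e1 - 1.51*e2


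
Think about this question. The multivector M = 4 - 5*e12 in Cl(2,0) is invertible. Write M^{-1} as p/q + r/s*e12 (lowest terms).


M = 4 - 5*e12, where e12^2 = -1.
Since M commutes with its reverse ~M = a - b*e12, M * ~M = a^2 - b^2*e12^2 = a^2 + b^2.
So M^{-1} = ~M / (a^2 + b^2) = (a - b*e12)/(a^2 + b^2).
a^2 + b^2 = 16 + 25 = 41
Scalar part = 4/41 = 4/41
Bivector coeff = 5/41 = 5/41
M^{-1} = 4/41 + 5/41*e12


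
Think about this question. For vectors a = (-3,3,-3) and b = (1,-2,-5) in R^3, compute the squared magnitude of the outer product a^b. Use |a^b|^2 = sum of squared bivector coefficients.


a wedge b = (a1*b2 - a2*b1)*e12 + (a1*b3 - a3*b1)*e13 + (a2*b3 - a3*b2)*e23
e12 coeff: (-3)*(-2) - 3*1 = 6 - 3 = 3
e13 coeff: (-3)*(-5) - (-3)*1 = 15 - (-3) = 18
e23 coeff: 3*(-5) - (-3)*(-2) = -15 - 6 = -21
|a wedge b|^2 = 3^2 + 18^2 + (-21)^2
= 9 + 324 + 441
= 774


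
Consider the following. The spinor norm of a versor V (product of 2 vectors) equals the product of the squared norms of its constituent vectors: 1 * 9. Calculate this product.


Spinor norm N(V) = |v1|^2 * |v2|^2 * ... * |v2|^2
= 1 * 9
Running product: 1, 9
N(V) = 9


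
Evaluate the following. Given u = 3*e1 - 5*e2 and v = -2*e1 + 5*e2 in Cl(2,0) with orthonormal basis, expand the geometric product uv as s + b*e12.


Expand: (3*e1 - 5*e2)(-2*e1 + 5*e2)
= 3*(-2)*e1e1 + 3*5*e1e2 + (-5)*(-2)*e2e1 + (-5)*5*e2e2
Using e1^2 = e2^2 = 1, e2e1 = -e1e2:
Scalar part s = 3*(-2) + (-5)*5 = -6 + (-25) = -31
Bivector part b = 3*5 - (-5)*(-2) = 15 - 10 = 5
uv = -31 + 5*e12


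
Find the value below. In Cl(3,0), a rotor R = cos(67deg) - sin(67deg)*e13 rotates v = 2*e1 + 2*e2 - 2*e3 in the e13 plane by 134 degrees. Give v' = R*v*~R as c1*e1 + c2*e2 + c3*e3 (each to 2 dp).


Rotor R = cos(67deg) - sin(67deg)*e13
Rotation angle theta = 2 * 67 = 134 degrees in the e13 plane (e1 -> e3).
The component perpendicular to the plane (e2) is invariant: v'_2 = v2 = 2.00
cos(134deg) = -0.6947, sin(134deg) = 0.7193
v'_1 = v1*cos(theta) - v3*sin(theta) = 2*(-0.6947) - (-2)*0.7193 = 0.05
v'_3 = v1*sin(theta) + v3*cos(theta) = 2*0.7193 + (-2)*(-0.6947) = 2.83
v' = 0.05*e1 + 2.00*e2 + 2.83*e3


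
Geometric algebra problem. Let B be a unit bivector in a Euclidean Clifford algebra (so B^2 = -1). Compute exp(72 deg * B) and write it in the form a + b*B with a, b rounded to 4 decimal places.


For a unit bivector B with B^2 = -1, the exponential series gives
e^(theta*B) = cos(theta) + sin(theta)*B (the GA analogue of Euler's formula).
theta = 72 degrees = 1.256637 rad
cos(72 deg) = 0.3090
sin(72 deg) = 0.9511
exp(theta*B) = 0.3090 + 0.9511*B


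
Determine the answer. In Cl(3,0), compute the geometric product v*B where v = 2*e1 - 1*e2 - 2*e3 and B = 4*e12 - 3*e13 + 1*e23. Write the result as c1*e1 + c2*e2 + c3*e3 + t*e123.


vB has grade-1 (vector) and grade-3 (trivector) parts: vB = (v _| B) + (v ^ B).
Vector part <vB>_1:
  e1: -v2*b12 - v3*b13 = -(-1)*(4) - (-2)*(-3) = -2
  e2: v1*b12 - v3*b23 = (2)*(4) - (-2)*(1) = 10
  e3: v1*b13 + v2*b23 = (2)*(-3) + (-1)*(1) = -7
Trivector part <vB>_3:
  e123: v1*b23 - v2*b13 + v3*b12 = (2)*(1) - (-1)*(-3) + (-2)*(4) = -9
vB = -2*e1 + 10*e2 - 7*e3 - 9*e123


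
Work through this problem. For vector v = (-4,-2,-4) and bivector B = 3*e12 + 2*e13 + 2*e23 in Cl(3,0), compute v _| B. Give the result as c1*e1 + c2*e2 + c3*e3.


Left contraction v _| B = <vB>_1 (grade-1 part of the geometric product vB).
Using e1_|e12 = e2, e2_|e12 = -e1, e1_|e13 = e3, e3_|e13 = -e1, e2_|e23 = e3, e3_|e23 = -e2:
e1 coeff: -v2*b12 - v3*b13 = -(-2)*(3) - (-4)*(2) = 14
e2 coeff: v1*b12 - v3*b23 = (-4)*(3) - (-4)*(2) = -4
e3 coeff: v1*b13 + v2*b23 = (-4)*(2) + (-2)*(2) = -12
v _| B = 14*e1 - 4*e2 - 12*e3


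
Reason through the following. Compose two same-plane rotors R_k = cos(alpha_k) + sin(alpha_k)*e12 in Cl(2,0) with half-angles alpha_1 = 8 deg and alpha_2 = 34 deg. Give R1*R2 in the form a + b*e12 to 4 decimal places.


Same-plane rotors commute and their half-angles add:
R1*R2 = cos(a1 + a2) + sin(a1 + a2)*e12.
a1 + a2 = 8 + 34 = 42 deg
cos(42 deg) = 0.7431
sin(42 deg) = 0.6691
R1*R2 = 0.7431 + 0.6691*e12


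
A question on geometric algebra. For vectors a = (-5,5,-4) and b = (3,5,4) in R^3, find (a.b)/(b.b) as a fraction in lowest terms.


Projection coefficient = (a . b) / (b . b)
a . b = (-5)*3 + 5*5 + (-4)*4
= -15 + 25 + (-16) = -6
b . b = 3^2 + 5^2 + 4^2
= 9 + 25 + 16 = 50
Coefficient = -6/50
In lowest terms: -3/25


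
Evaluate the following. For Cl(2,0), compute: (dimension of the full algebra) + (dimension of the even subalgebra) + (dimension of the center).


n = 2 + 0 = 2
Total dim = 2^2 = 4
Even subalgebra dim = 2^1 = 2
n is even, so center dim = 1
Sum = 4 + 2 + 1 = 7


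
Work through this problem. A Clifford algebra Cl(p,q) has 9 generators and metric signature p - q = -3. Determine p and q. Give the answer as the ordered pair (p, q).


We need p + q = 9 and p - q = -3.
Adding: 2p = 9 + (-3) = 6, so p = 3.
Then q = 9 - 3 = 6.
(p, q) = (3, 6)


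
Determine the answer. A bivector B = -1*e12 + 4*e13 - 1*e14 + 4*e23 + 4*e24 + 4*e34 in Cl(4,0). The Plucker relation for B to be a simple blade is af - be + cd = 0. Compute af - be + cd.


Plucker relation: af - be + cd
a*f = (-1)*4 = -4
b*e = 4*4 = 16
c*d = (-1)*4 = -4
af - be + cd = -4 - 16 + (-4)
= -24


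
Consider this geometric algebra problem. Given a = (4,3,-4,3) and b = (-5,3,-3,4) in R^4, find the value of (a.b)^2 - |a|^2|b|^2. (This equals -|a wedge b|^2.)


a . b = 4*(-5) + 3*3 + (-4)*(-3) + 3*4
= -20 + 9 + 12 + 12 = 13
|a|^2 = 4^2 + 3^2 + (-4)^2 + 3^2 = 50
|b|^2 = (-5)^2 + 3^2 + (-3)^2 + 4^2 = 59
(a.b)^2 = 13^2 = 169
|a|^2 * |b|^2 = 50 * 59 = 2950
Result = 169 - 2950 = -2781


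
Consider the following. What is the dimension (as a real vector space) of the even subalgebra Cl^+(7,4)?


Even subalgebra dimension = 2^(n-1)
n = 7 + 4 = 11
2^(11 - 1) = 2^10 = 1024
Verification: sum of C(11,k) for even k = 1 + 55 + 330 + 462 + 165 + 11 = 1024
Result = 1024


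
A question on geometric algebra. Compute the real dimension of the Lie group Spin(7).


Spin(n) double-covers SO(n); both have Lie algebra so(n) of dimension n(n-1)/2.
n = 7
n(n-1) = 7 * 6 = 42
dim Spin(7) = 42/2 = 21


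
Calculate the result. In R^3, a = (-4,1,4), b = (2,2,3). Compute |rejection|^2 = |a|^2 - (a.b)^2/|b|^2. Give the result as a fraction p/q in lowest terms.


|a|^2 = (-4)^2 + 1^2 + 4^2 = 33
|b|^2 = 2^2 + 2^2 + 3^2 = 17
a . b = (-4)*2 + 1*2 + 4*3 = 6
(a.b)^2 = 6^2 = 36
|rej|^2 = 33 - 36/17
= (561 - 36)/17
= 525/17
In lowest terms: 525/17


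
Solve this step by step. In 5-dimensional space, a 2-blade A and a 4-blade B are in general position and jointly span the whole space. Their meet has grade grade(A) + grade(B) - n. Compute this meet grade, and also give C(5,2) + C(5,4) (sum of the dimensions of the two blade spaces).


Meet grade = grade(A) + grade(B) - n
= 2 + 4 - 5 = 1
C(5,2) = 10
C(5,4) = 5
dim_A + dim_B = 10 + 5 = 15


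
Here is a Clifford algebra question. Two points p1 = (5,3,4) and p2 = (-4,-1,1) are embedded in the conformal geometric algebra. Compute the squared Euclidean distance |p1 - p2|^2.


p1 - p2 = (9, 4, 3)
|p1 - p2|^2 = 9^2 + 4^2 + 3^2
= 81 + 16 + 9
= 106


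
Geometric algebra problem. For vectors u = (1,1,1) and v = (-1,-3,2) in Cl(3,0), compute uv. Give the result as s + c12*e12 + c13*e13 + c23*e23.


In Cl(3,0): e_i^2 = 1, e_ie_j = -e_je_i for i != j.
Scalar part = u . v = 1*(-1) + 1*(-3) + 1*2
= -1 + (-3) + 2 = -2
e12 coeff = 1*(-3) - 1*(-1) = -3 - (-1) = -2
e13 coeff = 1*2 - 1*(-1) = 2 - (-1) = 3
e23 coeff = 1*2 - 1*(-3) = 2 - (-3) = 5
uv = -2 - 2*e12 + 3*e13 + 5*e23


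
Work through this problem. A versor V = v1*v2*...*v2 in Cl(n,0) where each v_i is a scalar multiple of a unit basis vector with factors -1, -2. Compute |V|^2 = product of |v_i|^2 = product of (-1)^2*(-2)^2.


Each vector v_i has |v_i|^2 = s_i^2
Squared scales: (-1)^2 = 1, (-2)^2 = 4
|V|^2 = 1 * 4
= 4


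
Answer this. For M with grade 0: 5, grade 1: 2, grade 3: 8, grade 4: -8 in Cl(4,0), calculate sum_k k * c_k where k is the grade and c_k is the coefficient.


Grade-weighted sum = sum of grade_k * coefficient_k
0*5 = 0
1*2 = 2
3*8 = 24
4*(-8) = -32
Total = 0 + 2 + 24 + (-32) = -6


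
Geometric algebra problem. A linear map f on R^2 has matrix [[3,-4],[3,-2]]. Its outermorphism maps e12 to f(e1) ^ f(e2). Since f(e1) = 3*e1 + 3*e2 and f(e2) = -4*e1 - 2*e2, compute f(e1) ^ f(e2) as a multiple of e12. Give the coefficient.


The outermorphism of a linear map f sends e1^e2 to f(e1)^f(e2).
f(e1) = 3*e1 + 3*e2
f(e2) = -4*e1 - 2*e2
f(e1) ^ f(e2) = (3*e1 + 3*e2) ^ (-4*e1 - 2*e2)
= 3*(-2)*e12 + 3*(-4)*e21
= (-6 - (-12))*e12
= 6*e12
Coefficient = 6


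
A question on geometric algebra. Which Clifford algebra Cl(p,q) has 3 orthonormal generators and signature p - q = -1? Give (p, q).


We need p + q = 3 and p - q = -1.
Adding: 2p = 3 + (-1) = 2, so p = 1.
Then q = 3 - 1 = 2.
(p, q) = (1, 2)


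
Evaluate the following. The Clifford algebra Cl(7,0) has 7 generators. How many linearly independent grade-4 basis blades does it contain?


Number of grade-k basis blades in Cl(p,q) with n = p + q is C(n, k).
n = 7 + 0 = 7
C(7, 4) = 7! / (4! * 3!)
= 5040 / (24 * 6)
= 35


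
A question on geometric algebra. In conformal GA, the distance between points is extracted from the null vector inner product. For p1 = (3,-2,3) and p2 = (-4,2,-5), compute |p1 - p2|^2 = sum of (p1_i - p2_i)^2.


p1 - p2 = (7, -4, 8)
|p1 - p2|^2 = 7^2 + (-4)^2 + 8^2
= 49 + 16 + 64
= 129


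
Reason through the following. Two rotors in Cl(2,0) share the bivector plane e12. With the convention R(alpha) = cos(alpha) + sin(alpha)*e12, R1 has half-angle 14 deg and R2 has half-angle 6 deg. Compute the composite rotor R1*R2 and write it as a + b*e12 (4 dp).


Same-plane rotors commute and their half-angles add:
R1*R2 = cos(a1 + a2) + sin(a1 + a2)*e12.
a1 + a2 = 14 + 6 = 20 deg
cos(20 deg) = 0.9397
sin(20 deg) = 0.3420
R1*R2 = 0.9397 + 0.3420*e12


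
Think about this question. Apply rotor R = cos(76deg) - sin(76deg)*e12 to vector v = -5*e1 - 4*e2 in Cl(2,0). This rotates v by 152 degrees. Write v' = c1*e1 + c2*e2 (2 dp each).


Rotor R = cos(76deg) - sin(76deg)*e12
Rotation angle theta = 2 * 76 = 152 degrees
v' = R*v*~R rotates v by theta.
cos(152deg) = -0.8829, sin(152deg) = 0.4695
v'_1 = -5*cos(152deg) - (-4)*sin(152deg)
= -5*(-0.8829) - (-4)*0.4695
= 6.29
v'_2 = -5*sin(152deg) + (-4)*cos(152deg)
= -5*0.4695 + (-4)*(-0.8829)
= 1.18
v' = 6.29*e1 + 1.18*e2


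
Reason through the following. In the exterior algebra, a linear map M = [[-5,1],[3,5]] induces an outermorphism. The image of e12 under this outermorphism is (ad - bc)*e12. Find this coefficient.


The outermorphism of a linear map f sends e1^e2 to f(e1)^f(e2).
f(e1) = -5*e1 + 3*e2
f(e2) = 1*e1 + 5*e2
f(e1) ^ f(e2) = (-5*e1 + 3*e2) ^ (1*e1 + 5*e2)
= (-5)*5*e12 + 3*1*e21
= (-25 - 3)*e12
= -28*e12
Coefficient = -28


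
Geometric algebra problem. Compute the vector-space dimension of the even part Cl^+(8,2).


Even subalgebra dimension = 2^(n-1)
n = 8 + 2 = 10
2^(10 - 1) = 2^9 = 512
Verification: sum of C(10,k) for even k = 1 + 45 + 210 + 210 + 45 + 1 = 512
Result = 512


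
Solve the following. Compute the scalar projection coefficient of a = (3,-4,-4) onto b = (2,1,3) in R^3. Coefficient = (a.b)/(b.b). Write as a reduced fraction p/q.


Projection coefficient = (a . b) / (b . b)
a . b = 3*2 + (-4)*1 + (-4)*3
= 6 + (-4) + (-12) = -10
b . b = 2^2 + 1^2 + 3^2
= 4 + 1 + 9 = 14
Coefficient = -10/14
In lowest terms: -5/7


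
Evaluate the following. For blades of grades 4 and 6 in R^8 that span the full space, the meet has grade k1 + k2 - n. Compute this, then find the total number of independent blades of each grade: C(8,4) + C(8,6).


Meet grade = grade(A) + grade(B) - n
= 4 + 6 - 8 = 2
C(8,4) = 70
C(8,6) = 28
dim_A + dim_B = 70 + 28 = 98


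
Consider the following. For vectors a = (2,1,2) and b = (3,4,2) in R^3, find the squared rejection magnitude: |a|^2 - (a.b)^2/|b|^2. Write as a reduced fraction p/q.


|a|^2 = 2^2 + 1^2 + 2^2 = 9
|b|^2 = 3^2 + 4^2 + 2^2 = 29
a . b = 2*3 + 1*4 + 2*2 = 14
(a.b)^2 = 14^2 = 196
|rej|^2 = 9 - 196/29
= (261 - 196)/29
= 65/29
In lowest terms: 65/29


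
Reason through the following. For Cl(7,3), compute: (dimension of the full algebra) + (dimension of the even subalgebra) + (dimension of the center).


n = 7 + 3 = 10
Total dim = 2^10 = 1024
Even subalgebra dim = 2^9 = 512
n is even, so center dim = 1
Sum = 1024 + 512 + 1 = 1537


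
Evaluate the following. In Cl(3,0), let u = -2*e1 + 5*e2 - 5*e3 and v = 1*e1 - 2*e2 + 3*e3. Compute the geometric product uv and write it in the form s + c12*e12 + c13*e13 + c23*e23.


In Cl(3,0): e_i^2 = 1, e_ie_j = -e_je_i for i != j.
Scalar part = u . v = (-2)*1 + 5*(-2) + (-5)*3
= -2 + (-10) + (-15) = -27
e12 coeff = (-2)*(-2) - 5*1 = 4 - 5 = -1
e13 coeff = (-2)*3 - (-5)*1 = -6 - (-5) = -1
e23 coeff = 5*3 - (-5)*(-2) = 15 - 10 = 5
uv = -27 - 1*e12 - 1*e13 + 5*e23


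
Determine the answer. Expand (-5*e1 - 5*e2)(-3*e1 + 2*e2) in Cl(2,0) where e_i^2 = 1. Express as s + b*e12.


Expand: (-5*e1 - 5*e2)(-3*e1 + 2*e2)
= (-5)*(-3)*e1e1 + (-5)*2*e1e2 + (-5)*(-3)*e2e1 + (-5)*2*e2e2
Using e1^2 = e2^2 = 1, e2e1 = -e1e2:
Scalar part s = (-5)*(-3) + (-5)*2 = 15 + (-10) = 5
Bivector part b = (-5)*2 - (-5)*(-3) = -10 - 15 = -25
uv = 5 - 25*e12


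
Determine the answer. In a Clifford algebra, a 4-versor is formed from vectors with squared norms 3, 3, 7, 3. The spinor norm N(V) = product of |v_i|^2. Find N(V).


Spinor norm N(V) = |v1|^2 * |v2|^2 * ... * |v4|^2
= 3 * 3 * 7 * 3
Running product: 3, 9, 63, 189
N(V) = 189


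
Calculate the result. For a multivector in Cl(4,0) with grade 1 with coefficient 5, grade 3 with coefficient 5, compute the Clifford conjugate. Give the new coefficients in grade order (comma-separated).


Clifford conjugate sign for grade k: (-1)^(k(k+1)/2)
Grade 1: (-1)^(1*2/2) = (-1)^1 = -1, coeff 5 -> -5
Grade 3: (-1)^(3*4/2) = (-1)^6 = 1, coeff 5 -> 5
Conjugated coefficients: -5, 5


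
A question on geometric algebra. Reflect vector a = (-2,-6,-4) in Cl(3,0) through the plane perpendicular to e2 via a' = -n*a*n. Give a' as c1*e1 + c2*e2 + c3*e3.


Reflection formula: a' = -n*a*n, with n = e2 (unit vector, n^2 = 1).
For reflection through hyperplane perp to e2:
The component along e2 flips sign, others stay.
a = (-2, -6, -4)
a' = (-2, 6, -4)
a' = -2*e1 + 6*e2 - 4*e3


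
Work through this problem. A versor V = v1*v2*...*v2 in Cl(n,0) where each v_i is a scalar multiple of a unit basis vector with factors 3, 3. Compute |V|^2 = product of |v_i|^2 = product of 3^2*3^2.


Each vector v_i has |v_i|^2 = s_i^2
Squared scales: 3^2 = 9, 3^2 = 9
|V|^2 = 9 * 9
= 81


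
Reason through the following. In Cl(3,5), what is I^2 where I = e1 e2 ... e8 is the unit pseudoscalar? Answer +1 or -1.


The pseudoscalar I = e1...e_n (product of all n generators) of Cl(p,q) satisfies I^2 = (-1)^(q + n(n-1)/2).
p = 3, q = 5, n = p + q = 8
n(n-1)/2 = 8 * 7 / 2 = 28
Exponent = q + n(n-1)/2 = 5 + 28 = 33
I^2 = (-1)^33 = -1


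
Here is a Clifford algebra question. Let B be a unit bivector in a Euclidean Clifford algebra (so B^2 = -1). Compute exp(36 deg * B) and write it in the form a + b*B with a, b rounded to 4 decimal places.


For a unit bivector B with B^2 = -1, the exponential series gives
e^(theta*B) = cos(theta) + sin(theta)*B (the GA analogue of Euler's formula).
theta = 36 degrees = 0.628319 rad
cos(36 deg) = 0.8090
sin(36 deg) = 0.5878
exp(theta*B) = 0.8090 + 0.5878*B


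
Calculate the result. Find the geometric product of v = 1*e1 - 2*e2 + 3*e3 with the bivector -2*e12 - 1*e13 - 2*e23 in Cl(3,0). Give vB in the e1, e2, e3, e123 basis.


vB has grade-1 (vector) and grade-3 (trivector) parts: vB = (v _| B) + (v ^ B).
Vector part <vB>_1:
  e1: -v2*b12 - v3*b13 = -(-2)*(-2) - (3)*(-1) = -1
  e2: v1*b12 - v3*b23 = (1)*(-2) - (3)*(-2) = 4
  e3: v1*b13 + v2*b23 = (1)*(-1) + (-2)*(-2) = 3
Trivector part <vB>_3:
  e123: v1*b23 - v2*b13 + v3*b12 = (1)*(-2) - (-2)*(-1) + (3)*(-2) = -10
vB = -1*e1 + 4*e2 + 3*e3 - 10*e123


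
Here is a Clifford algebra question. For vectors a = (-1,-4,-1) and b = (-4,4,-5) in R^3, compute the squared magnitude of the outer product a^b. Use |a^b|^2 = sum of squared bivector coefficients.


a wedge b = (a1*b2 - a2*b1)*e12 + (a1*b3 - a3*b1)*e13 + (a2*b3 - a3*b2)*e23
e12 coeff: (-1)*4 - (-4)*(-4) = -4 - 16 = -20
e13 coeff: (-1)*(-5) - (-1)*(-4) = 5 - 4 = 1
e23 coeff: (-4)*(-5) - (-1)*4 = 20 - (-4) = 24
|a wedge b|^2 = (-20)^2 + 1^2 + 24^2
= 400 + 1 + 576
= 977


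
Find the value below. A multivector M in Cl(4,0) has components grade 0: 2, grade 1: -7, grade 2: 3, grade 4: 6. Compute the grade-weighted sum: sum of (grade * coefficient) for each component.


Grade-weighted sum = sum of grade_k * coefficient_k
0*2 = 0
1*(-7) = -7
2*3 = 6
4*6 = 24
Total = 0 + (-7) + 6 + 24 = 23


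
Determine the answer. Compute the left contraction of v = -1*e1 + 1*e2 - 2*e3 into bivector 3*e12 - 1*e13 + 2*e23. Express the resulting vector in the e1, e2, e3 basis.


Left contraction v _| B = <vB>_1 (grade-1 part of the geometric product vB).
Using e1_|e12 = e2, e2_|e12 = -e1, e1_|e13 = e3, e3_|e13 = -e1, e2_|e23 = e3, e3_|e23 = -e2:
e1 coeff: -v2*b12 - v3*b13 = -(1)*(3) - (-2)*(-1) = -5
e2 coeff: v1*b12 - v3*b23 = (-1)*(3) - (-2)*(2) = 1
e3 coeff: v1*b13 + v2*b23 = (-1)*(-1) + (1)*(2) = 3
v _| B = -5*e1 + 1*e2 + 3*e3


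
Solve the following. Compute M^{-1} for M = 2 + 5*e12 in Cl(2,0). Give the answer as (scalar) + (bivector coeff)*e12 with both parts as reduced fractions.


M = 2 + 5*e12, where e12^2 = -1.
Since M commutes with its reverse ~M = a - b*e12, M * ~M = a^2 - b^2*e12^2 = a^2 + b^2.
So M^{-1} = ~M / (a^2 + b^2) = (a - b*e12)/(a^2 + b^2).
a^2 + b^2 = 4 + 25 = 29
Scalar part = 2/29 = 2/29
Bivector coeff = -5/29 = -5/29
M^{-1} = 2/29 - 5/29*e12


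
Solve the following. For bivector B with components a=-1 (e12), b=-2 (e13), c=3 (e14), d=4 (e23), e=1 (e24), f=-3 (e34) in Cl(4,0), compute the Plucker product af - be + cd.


Plucker relation: af - be + cd
a*f = (-1)*(-3) = 3
b*e = (-2)*1 = -2
c*d = 3*4 = 12
af - be + cd = 3 - (-2) + 12
= 17


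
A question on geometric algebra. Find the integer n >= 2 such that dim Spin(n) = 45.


dim Spin(n) = dim so(n) = n(n-1)/2.
Solve n(n-1)/2 = 45, i.e. n^2 - n - 90 = 0.
Discriminant = 1 + 8*45 = 361
n = (1 + sqrt(361))/2 = (1 + 19)/2 = 10


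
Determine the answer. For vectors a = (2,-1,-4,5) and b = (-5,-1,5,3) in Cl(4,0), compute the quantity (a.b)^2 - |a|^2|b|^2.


a . b = 2*(-5) + (-1)*(-1) + (-4)*5 + 5*3
= -10 + 1 + (-20) + 15 = -14
|a|^2 = 2^2 + (-1)^2 + (-4)^2 + 5^2 = 46
|b|^2 = (-5)^2 + (-1)^2 + 5^2 + 3^2 = 60
(a.b)^2 = (-14)^2 = 196
|a|^2 * |b|^2 = 46 * 60 = 2760
Result = 196 - 2760 = -2564


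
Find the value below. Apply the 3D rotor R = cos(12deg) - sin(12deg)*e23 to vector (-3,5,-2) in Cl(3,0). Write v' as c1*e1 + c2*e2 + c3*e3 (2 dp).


Rotor R = cos(12deg) - sin(12deg)*e23
Rotation angle theta = 2 * 12 = 24 degrees in the e23 plane (e2 -> e3).
The component perpendicular to the plane (e1) is invariant: v'_1 = v1 = -3.00
cos(24deg) = 0.9135, sin(24deg) = 0.4067
v'_2 = v2*cos(theta) - v3*sin(theta) = 5*0.9135 - (-2)*0.4067 = 5.38
v'_3 = v2*sin(theta) + v3*cos(theta) = 5*0.4067 + (-2)*0.9135 = 0.21
v' = -3.00*e1 + 5.38*e2 + 0.21*e3


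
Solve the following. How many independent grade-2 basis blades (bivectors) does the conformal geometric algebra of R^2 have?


The conformal model of R^2 uses Cl(3,1) with m = 2 + 2 = 4 generators.
Number of grade-2 blades = C(m, 2) = C(4, 2)
= 4*3/2 = 6


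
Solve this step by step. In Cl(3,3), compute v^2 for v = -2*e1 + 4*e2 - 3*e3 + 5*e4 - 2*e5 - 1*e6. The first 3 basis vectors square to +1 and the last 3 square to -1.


v^2 = sum of c_i^2 * e_i^2
Positive signature terms (e_i^2 = +1): (-2)^2 + 4^2 + (-3)^2 = 29
Negative signature terms (e_j^2 = -1): 5^2 + (-2)^2 + (-1)^2 = 30
v^2 = 29 - 30 = -1


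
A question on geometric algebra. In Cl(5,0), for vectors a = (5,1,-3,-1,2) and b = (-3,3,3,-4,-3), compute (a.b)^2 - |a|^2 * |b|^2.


a . b = 5*(-3) + 1*3 + (-3)*3 + (-1)*(-4) + 2*(-3)
= -15 + 3 + (-9) + 4 + (-6) = -23
|a|^2 = 5^2 + 1^2 + (-3)^2 + (-1)^2 + 2^2 = 40
|b|^2 = (-3)^2 + 3^2 + 3^2 + (-4)^2 + (-3)^2 = 52
(a.b)^2 = (-23)^2 = 529
|a|^2 * |b|^2 = 40 * 52 = 2080
Result = 529 - 2080 = -1551


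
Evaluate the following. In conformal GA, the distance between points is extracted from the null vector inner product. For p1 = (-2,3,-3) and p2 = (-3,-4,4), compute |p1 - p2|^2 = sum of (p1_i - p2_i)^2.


p1 - p2 = (1, 7, -7)
|p1 - p2|^2 = 1^2 + 7^2 + (-7)^2
= 1 + 49 + 49
= 99


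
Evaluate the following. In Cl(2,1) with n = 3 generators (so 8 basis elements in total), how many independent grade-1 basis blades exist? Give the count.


Number of grade-k basis blades in Cl(p,q) with n = p + q is C(n, k).
n = 2 + 1 = 3
C(3, 1) = 3! / (1! * 2!)
= 6 / (1 * 2)
= 3


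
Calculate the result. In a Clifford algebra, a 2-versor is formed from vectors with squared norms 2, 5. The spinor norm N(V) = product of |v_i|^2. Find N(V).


Spinor norm N(V) = |v1|^2 * |v2|^2 * ... * |v2|^2
= 2 * 5
Running product: 2, 10
N(V) = 10


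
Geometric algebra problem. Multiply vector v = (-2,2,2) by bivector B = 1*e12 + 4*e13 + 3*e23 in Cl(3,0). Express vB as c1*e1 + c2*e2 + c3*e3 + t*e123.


vB has grade-1 (vector) and grade-3 (trivector) parts: vB = (v _| B) + (v ^ B).
Vector part <vB>_1:
  e1: -v2*b12 - v3*b13 = -(2)*(1) - (2)*(4) = -10
  e2: v1*b12 - v3*b23 = (-2)*(1) - (2)*(3) = -8
  e3: v1*b13 + v2*b23 = (-2)*(4) + (2)*(3) = -2
Trivector part <vB>_3:
  e123: v1*b23 - v2*b13 + v3*b12 = (-2)*(3) - (2)*(4) + (2)*(1) = -12
vB = -10*e1 - 8*e2 - 2*e3 - 12*e123


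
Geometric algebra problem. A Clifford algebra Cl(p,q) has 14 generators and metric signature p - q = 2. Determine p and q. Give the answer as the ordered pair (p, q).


We need p + q = 14 and p - q = 2.
Adding: 2p = 14 + 2 = 16, so p = 8.
Then q = 14 - 8 = 6.
(p, q) = (8, 6)


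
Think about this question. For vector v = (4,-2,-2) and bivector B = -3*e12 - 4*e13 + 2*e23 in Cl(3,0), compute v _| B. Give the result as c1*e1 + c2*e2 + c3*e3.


Left contraction v _| B = <vB>_1 (grade-1 part of the geometric product vB).
Using e1_|e12 = e2, e2_|e12 = -e1, e1_|e13 = e3, e3_|e13 = -e1, e2_|e23 = e3, e3_|e23 = -e2:
e1 coeff: -v2*b12 - v3*b13 = -(-2)*(-3) - (-2)*(-4) = -14
e2 coeff: v1*b12 - v3*b23 = (4)*(-3) - (-2)*(2) = -8
e3 coeff: v1*b13 + v2*b23 = (4)*(-4) + (-2)*(2) = -20
v _| B = -14*e1 - 8*e2 - 20*e3


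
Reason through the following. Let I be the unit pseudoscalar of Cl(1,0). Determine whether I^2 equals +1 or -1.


The pseudoscalar I = e1...e_n (product of all n generators) of Cl(p,q) satisfies I^2 = (-1)^(q + n(n-1)/2).
p = 1, q = 0, n = p + q = 1
n(n-1)/2 = 1 * 0 / 2 = 0
Exponent = q + n(n-1)/2 = 0 + 0 = 0
I^2 = (-1)^0 = +1


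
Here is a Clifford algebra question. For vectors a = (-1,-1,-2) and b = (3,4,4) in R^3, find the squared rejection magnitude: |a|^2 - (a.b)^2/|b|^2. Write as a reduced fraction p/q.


|a|^2 = (-1)^2 + (-1)^2 + (-2)^2 = 6
|b|^2 = 3^2 + 4^2 + 4^2 = 41
a . b = (-1)*3 + (-1)*4 + (-2)*4 = -15
(a.b)^2 = (-15)^2 = 225
|rej|^2 = 6 - 225/41
= (246 - 225)/41
= 21/41
In lowest terms: 21/41


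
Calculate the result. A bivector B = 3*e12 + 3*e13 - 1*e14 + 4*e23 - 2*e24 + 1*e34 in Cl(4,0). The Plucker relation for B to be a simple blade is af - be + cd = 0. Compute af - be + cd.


Plucker relation: af - be + cd
a*f = 3*1 = 3
b*e = 3*(-2) = -6
c*d = (-1)*4 = -4
af - be + cd = 3 - (-6) + (-4)
= 5


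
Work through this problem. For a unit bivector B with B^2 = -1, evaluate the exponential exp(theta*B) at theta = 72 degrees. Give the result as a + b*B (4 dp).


For a unit bivector B with B^2 = -1, the exponential series gives
e^(theta*B) = cos(theta) + sin(theta)*B (the GA analogue of Euler's formula).
theta = 72 degrees = 1.256637 rad
cos(72 deg) = 0.3090
sin(72 deg) = 0.9511
exp(theta*B) = 0.3090 + 0.9511*B


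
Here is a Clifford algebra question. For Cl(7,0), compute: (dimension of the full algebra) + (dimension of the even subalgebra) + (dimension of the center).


n = 7 + 0 = 7
Total dim = 2^7 = 128
Even subalgebra dim = 2^6 = 64
n is odd, so center dim = 2
Sum = 128 + 64 + 2 = 194


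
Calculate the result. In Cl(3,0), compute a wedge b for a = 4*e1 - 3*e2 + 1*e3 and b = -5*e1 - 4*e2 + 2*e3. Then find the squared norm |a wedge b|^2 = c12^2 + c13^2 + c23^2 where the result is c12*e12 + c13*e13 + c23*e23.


a wedge b = (a1*b2 - a2*b1)*e12 + (a1*b3 - a3*b1)*e13 + (a2*b3 - a3*b2)*e23
e12 coeff: 4*(-4) - (-3)*(-5) = -16 - 15 = -31
e13 coeff: 4*2 - 1*(-5) = 8 - (-5) = 13
e23 coeff: (-3)*2 - 1*(-4) = -6 - (-4) = -2
|a wedge b|^2 = (-31)^2 + 13^2 + (-2)^2
= 961 + 169 + 4
= 1134


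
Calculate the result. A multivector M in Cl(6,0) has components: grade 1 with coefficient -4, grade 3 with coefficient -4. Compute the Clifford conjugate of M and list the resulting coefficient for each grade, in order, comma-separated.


Clifford conjugate sign for grade k: (-1)^(k(k+1)/2)
Grade 1: (-1)^(1*2/2) = (-1)^1 = -1, coeff -4 -> 4
Grade 3: (-1)^(3*4/2) = (-1)^6 = 1, coeff -4 -> -4
Conjugated coefficients: 4, -4


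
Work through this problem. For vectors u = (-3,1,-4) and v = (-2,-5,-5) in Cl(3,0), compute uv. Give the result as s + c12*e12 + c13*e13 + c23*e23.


In Cl(3,0): e_i^2 = 1, e_ie_j = -e_je_i for i != j.
Scalar part = u . v = (-3)*(-2) + 1*(-5) + (-4)*(-5)
= 6 + (-5) + 20 = 21
e12 coeff = (-3)*(-5) - 1*(-2) = 15 - (-2) = 17
e13 coeff = (-3)*(-5) - (-4)*(-2) = 15 - 8 = 7
e23 coeff = 1*(-5) - (-4)*(-5) = -5 - 20 = -25
uv = 21 + 17*e12 + 7*e13 - 25*e23


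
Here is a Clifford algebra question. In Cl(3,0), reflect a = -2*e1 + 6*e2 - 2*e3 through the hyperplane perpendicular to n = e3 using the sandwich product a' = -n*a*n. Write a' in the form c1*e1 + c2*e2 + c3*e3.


Reflection formula: a' = -n*a*n, with n = e3 (unit vector, n^2 = 1).
For reflection through hyperplane perp to e3:
The component along e3 flips sign, others stay.
a = (-2, 6, -2)
a' = (-2, 6, 2)
a' = -2*e1 + 6*e2 + 2*e3


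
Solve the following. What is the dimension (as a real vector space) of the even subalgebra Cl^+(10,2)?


Even subalgebra dimension = 2^(n-1)
n = 10 + 2 = 12
2^(12 - 1) = 2^11 = 2048
Verification: sum of C(12,k) for even k = 1 + 66 + 495 + 924 + 495 + 66 + 1 = 2048
Result = 2048


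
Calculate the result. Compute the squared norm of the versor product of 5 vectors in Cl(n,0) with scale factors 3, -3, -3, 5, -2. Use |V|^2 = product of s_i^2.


Each vector v_i has |v_i|^2 = s_i^2
Squared scales: 3^2 = 9, (-3)^2 = 9, (-3)^2 = 9, 5^2 = 25, (-2)^2 = 4
|V|^2 = 9 * 9 * 9 * 25 * 4
= 72900


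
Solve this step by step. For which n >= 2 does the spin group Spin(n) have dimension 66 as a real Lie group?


dim Spin(n) = dim so(n) = n(n-1)/2.
Solve n(n-1)/2 = 66, i.e. n^2 - n - 132 = 0.
Discriminant = 1 + 8*66 = 529
n = (1 + sqrt(529))/2 = (1 + 23)/2 = 12


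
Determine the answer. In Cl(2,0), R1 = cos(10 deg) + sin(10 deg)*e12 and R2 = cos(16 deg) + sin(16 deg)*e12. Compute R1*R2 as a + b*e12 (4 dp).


Same-plane rotors commute and their half-angles add:
R1*R2 = cos(a1 + a2) + sin(a1 + a2)*e12.
a1 + a2 = 10 + 16 = 26 deg
cos(26 deg) = 0.8988
sin(26 deg) = 0.4384
R1*R2 = 0.8988 + 0.4384*e12


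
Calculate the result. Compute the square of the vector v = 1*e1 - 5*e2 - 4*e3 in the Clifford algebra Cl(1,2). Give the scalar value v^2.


v^2 = sum of c_i^2 * e_i^2
Positive signature terms (e_i^2 = +1): 1^2 = 1
Negative signature terms (e_j^2 = -1): (-5)^2 + (-4)^2 = 41
v^2 = 1 - 41 = -40


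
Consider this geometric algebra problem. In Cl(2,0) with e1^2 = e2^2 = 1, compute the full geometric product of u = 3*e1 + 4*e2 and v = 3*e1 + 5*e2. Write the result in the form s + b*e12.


Expand: (3*e1 + 4*e2)(3*e1 + 5*e2)
= 3*3*e1e1 + 3*5*e1e2 + 4*3*e2e1 + 4*5*e2e2
Using e1^2 = e2^2 = 1, e2e1 = -e1e2:
Scalar part s = 3*3 + 4*5 = 9 + 20 = 29
Bivector part b = 3*5 - 4*3 = 15 - 12 = 3
uv = 29 + 3*e12


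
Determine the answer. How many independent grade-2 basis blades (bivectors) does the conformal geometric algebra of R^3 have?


The conformal model of R^3 uses Cl(4,1) with m = 3 + 2 = 5 generators.
Number of grade-2 blades = C(m, 2) = C(5, 2)
= 5*4/2 = 10


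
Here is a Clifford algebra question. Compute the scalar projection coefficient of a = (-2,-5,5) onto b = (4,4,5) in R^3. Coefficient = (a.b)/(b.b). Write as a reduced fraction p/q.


Projection coefficient = (a . b) / (b . b)
a . b = (-2)*4 + (-5)*4 + 5*5
= -8 + (-20) + 25 = -3
b . b = 4^2 + 4^2 + 5^2
= 16 + 16 + 25 = 57
Coefficient = -3/57
In lowest terms: -1/19


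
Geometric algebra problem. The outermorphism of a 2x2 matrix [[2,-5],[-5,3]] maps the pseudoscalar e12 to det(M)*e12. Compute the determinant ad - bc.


The outermorphism of a linear map f sends e1^e2 to f(e1)^f(e2).
f(e1) = 2*e1 - 5*e2
f(e2) = -5*e1 + 3*e2
f(e1) ^ f(e2) = (2*e1 - 5*e2) ^ (-5*e1 + 3*e2)
= 2*3*e12 + (-5)*(-5)*e21
= (6 - 25)*e12
= -19*e12
Coefficient = -19


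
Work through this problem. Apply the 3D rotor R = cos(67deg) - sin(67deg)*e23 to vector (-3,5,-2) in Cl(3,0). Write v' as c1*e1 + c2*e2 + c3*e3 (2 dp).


Rotor R = cos(67deg) - sin(67deg)*e23
Rotation angle theta = 2 * 67 = 134 degrees in the e23 plane (e2 -> e3).
The component perpendicular to the plane (e1) is invariant: v'_1 = v1 = -3.00
cos(134deg) = -0.6947, sin(134deg) = 0.7193
v'_2 = v2*cos(theta) - v3*sin(theta) = 5*(-0.6947) - (-2)*0.7193 = -2.03
v'_3 = v2*sin(theta) + v3*cos(theta) = 5*0.7193 + (-2)*(-0.6947) = 4.99
v' = -3.00*e1 - 2.03*e2 + 4.99*e3
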